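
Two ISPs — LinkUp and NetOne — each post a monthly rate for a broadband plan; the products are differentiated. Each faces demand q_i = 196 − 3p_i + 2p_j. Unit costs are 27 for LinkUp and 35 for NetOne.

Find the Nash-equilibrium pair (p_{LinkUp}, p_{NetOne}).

LinkUp's profit: π = (p_{LinkUp} − 27)(196 − 3p_{LinkUp} + 2p_{NetOne}).
∂π/∂p_{LinkUp} = 277 − 6p_{LinkUp} + 2p_{NetOne} = 0 ⇒ p_{LinkUp} = 277/6 + (1/3)p_{NetOne}.
Similarly p_{NetOne} = 301/6 + (1/3)p_{LinkUp}.
Plugging p_{NetOne} into LinkUp's best response: p_{LinkUp} = 277/6 + (1/3)(301/6 + (1/3)p_{LinkUp}) ⇒ (8/9)p_{LinkUp} = 566/9, so p_{LinkUp} = 70.75.
Then p_{NetOne} = 301/6 + (1/3)·70.75 = 73.75.

70.75, 73.75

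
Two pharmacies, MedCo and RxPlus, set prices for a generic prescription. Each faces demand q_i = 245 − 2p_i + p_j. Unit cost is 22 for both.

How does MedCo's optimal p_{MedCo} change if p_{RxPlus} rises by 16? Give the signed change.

MedCo's profit: π = (p_{MedCo} − 22)(245 − 2p_{MedCo} + p_{RxPlus}).
∂π/∂p_{MedCo} = 289 − 4p_{MedCo} + p_{RxPlus} = 0 ⇒ p_{MedCo} = 72.25 + 0.25p_{RxPlus}.
The reaction-function slope is 0.25, so a 16-unit rise in p_{RxPlus} moves p_{MedCo} by 0.25 × 16 = 4. MedCo's best response rises — the actions are strategic complements.

4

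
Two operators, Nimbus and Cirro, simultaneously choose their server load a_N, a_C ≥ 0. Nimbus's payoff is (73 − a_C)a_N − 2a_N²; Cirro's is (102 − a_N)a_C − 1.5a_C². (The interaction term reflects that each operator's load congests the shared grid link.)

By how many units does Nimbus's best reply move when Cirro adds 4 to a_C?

Expanding Nimbus's payoff: 73a_N − a_Ca_N − 2a_N².
∂π/∂a_N = 73 − a_C − 4a_N = 0, so a_N = 18.25 − 0.25a_C.
The reaction-function slope is −0.25, so a 4-unit rise in a_C moves a_N by −0.25 × 4 = −1. Nimbus's best response falls — the actions are strategic substitutes.

-1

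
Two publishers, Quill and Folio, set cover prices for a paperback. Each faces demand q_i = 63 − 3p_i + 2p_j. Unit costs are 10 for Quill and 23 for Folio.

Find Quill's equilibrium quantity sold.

Quill's profit: π = (p_{Quill} − 10)(63 − 3p_{Quill} + 2p_{Folio}).
∂π/∂p_{Quill} = 93 − 6p_{Quill} + 2p_{Folio} = 0 ⇒ p_{Quill} = 15.5 + (1/3)p_{Folio}.
Similarly p_{Folio} = 22 + (1/3)p_{Quill}.
Plugging p_{Folio} into Quill's best response: p_{Quill} = 15.5 + (1/3)(22 + (1/3)p_{Quill}) ⇒ (8/9)p_{Quill} = 137/6, so p_{Quill} = 25.6875.
Then p_{Folio} = 22 + (1/3)·25.6875 = 30.5625.
q_{Quill} = 63 − 3·25.6875 + 2·30.5625 = 47.0625.

47.0625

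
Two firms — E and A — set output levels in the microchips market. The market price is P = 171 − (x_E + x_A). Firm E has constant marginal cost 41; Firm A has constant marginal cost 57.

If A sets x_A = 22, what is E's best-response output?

Firm E's profit: π = x_E(171 − (x_E + x_A)) − 41x_E.
∂π/∂x_E = 130 − 2x_E − x_A = 0, so x_E = 65 − 0.5x_A.
At x_A = 22: x_E = 65 − 0.5·22 = 54.

54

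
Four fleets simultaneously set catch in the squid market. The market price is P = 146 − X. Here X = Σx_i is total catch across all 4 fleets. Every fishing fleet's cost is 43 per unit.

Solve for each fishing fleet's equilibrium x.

20.6

A representative fishing fleet's profit is π_i = x_i(146 − X) − 43x_i, with X = x_i + Σ_{j≠i} x_j.
First-order condition: 103 − 2x_i − Σ_{j≠i} x_j = 0.
Imposing symmetry (x_j = x for all j) turns Σ_{j≠i} x_j into 3x, so 103 = 5x and x = 20.6.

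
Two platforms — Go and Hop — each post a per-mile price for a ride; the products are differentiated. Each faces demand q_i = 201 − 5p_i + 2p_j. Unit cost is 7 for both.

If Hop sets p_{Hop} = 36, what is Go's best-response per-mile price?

30.8

Go's profit: π = (p_{Go} − 7)(201 − 5p_{Go} + 2p_{Hop}).
∂π/∂p_{Go} = 236 − 10p_{Go} + 2p_{Hop} = 0 ⇒ p_{Go} = 23.6 + 0.2p_{Hop}.
At p_{Hop} = 36: p_{Go} = 23.6 + 0.2·36 = 30.8.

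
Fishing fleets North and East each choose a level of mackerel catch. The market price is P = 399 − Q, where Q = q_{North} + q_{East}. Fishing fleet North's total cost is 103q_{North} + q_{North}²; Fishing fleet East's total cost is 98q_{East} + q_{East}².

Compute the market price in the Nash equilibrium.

279.6

Fishing fleet North's profit: π = q_{North}(399 − (q_{North} + q_{East})) − 103q_{North} − q_{North}².
∂π/∂q_{North} = 296 − 4q_{North} − q_{East} = 0, so q_{North} = 74 − 0.25q_{East}.
By the same steps for East: q_{East} = 75.25 − 0.25q_{North}.
Solving the two reaction functions simultaneously: (1 − (−0.25)(−0.25))q_{North} = 74 − 0.25·75.25, so 0.9375q_{North} = 55.1875 and q_{North} = 883/15.
Then q_{East} = 75.25 − 0.25·(883/15) = 908/15.
Equilibrium price: P = 399 − 119.4 = 279.6.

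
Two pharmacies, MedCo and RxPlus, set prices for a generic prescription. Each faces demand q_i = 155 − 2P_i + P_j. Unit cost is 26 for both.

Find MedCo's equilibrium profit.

3698

MedCo's profit: π = (P_{MedCo} − 26)(155 − 2P_{MedCo} + P_{RxPlus}).
∂π/∂P_{MedCo} = 207 − 4P_{MedCo} + P_{RxPlus} = 0 ⇒ P_{MedCo} = 51.75 + 0.25P_{RxPlus}.
Setting P_{MedCo} = P_{RxPlus} in the reaction function: P_{MedCo} = 51.75 + 0.25P_{MedCo}, so P_{MedCo} = 51.75 / 0.75 = 69.
q_{MedCo} = 155 − 2·69 + 69 = 86.
Profit = (69 − 26)·86 = 3698.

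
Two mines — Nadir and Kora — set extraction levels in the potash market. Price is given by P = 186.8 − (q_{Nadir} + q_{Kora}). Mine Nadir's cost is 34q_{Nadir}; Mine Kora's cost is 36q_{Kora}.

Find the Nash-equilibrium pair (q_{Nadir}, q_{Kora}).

51.6, 49.6

Mine Nadir's profit: π = q_{Nadir}(186.8 − (q_{Nadir} + q_{Kora})) − 34q_{Nadir}.
∂π/∂q_{Nadir} = 152.8 − 2q_{Nadir} − q_{Kora} = 0, so q_{Nadir} = 76.4 − 0.5q_{Kora}.
By the same steps for Kora: q_{Kora} = 75.4 − 0.5q_{Nadir}.
Substituting the second reaction function into the first: q_{Nadir} = 76.4 − 0.5(75.4 − 0.5q_{Nadir}), which gives 0.75q_{Nadir} = 38.7 ⇒ q_{Nadir} = 51.6.
Then q_{Kora} = 75.4 − 0.5·51.6 = 49.6.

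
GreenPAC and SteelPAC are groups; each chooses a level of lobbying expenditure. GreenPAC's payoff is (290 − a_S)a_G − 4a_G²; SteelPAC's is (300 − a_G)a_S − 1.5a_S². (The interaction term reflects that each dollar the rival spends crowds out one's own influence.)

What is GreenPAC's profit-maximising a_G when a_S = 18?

34

Expanding GreenPAC's payoff: 290a_G − a_Sa_G − 4a_G².
∂π/∂a_G = 290 − a_S − 8a_G = 0, so a_G = 36.25 − 0.125a_S.
At a_S = 18: a_G = 36.25 − 0.125·18 = 34.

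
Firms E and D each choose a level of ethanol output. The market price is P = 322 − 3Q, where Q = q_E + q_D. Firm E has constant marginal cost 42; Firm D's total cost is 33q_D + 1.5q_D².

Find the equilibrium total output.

Firm E's profit: π = q_E(322 − 3(q_E + q_D)) − 42q_E.
∂π/∂q_E = 280 − 6q_E − 3q_D = 0, so q_E = 140/3 − 0.5q_D.
For D: ∂π/∂q_D = 289 − 9q_D − 3q_E = 0 ⇒ q_D = 289/9 − (1/3)q_E.
Plugging q_D into E's best response: q_E = 140/3 − 0.5(289/9 − (1/3)q_E) ⇒ (5/6)q_E = 551/18, so q_E = 551/15.
Then q_D = 289/9 − (1/3)·(551/15) = 298/15.
Total output: 551/15 + 298/15 = 56.6.

56.6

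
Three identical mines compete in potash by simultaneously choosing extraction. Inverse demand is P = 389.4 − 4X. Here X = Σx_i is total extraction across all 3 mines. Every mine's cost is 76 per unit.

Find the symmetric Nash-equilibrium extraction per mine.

A representative mine's profit is π_i = x_i(389.4 − 4X) − 76x_i, with X = x_i + Σ_{j≠i} x_j.
First-order condition: 313.4 − 8x_i − 4Σ_{j≠i} x_j = 0.
With identical mines, set every x_j = x: then 313.4 − 8x − 8x = 0, i.e. x = 313.4/16 = 19.5875.

19.5875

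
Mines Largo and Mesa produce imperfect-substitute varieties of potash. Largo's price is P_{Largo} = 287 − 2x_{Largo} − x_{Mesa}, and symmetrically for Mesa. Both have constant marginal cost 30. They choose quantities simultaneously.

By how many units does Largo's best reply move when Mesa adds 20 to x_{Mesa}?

-5

Mine Largo's profit: π = x_{Largo}(287 − 2x_{Largo} − x_{Mesa}) − 30x_{Largo}.
∂π/∂x_{Largo} = 257 − 4x_{Largo} − x_{Mesa} = 0 ⇒ x_{Largo} = 64.25 − 0.25x_{Mesa}.
The reaction-function slope is −0.25, so a 20-unit rise in x_{Mesa} moves x_{Largo} by −0.25 × 20 = −5. Largo's best response falls — the actions are strategic substitutes.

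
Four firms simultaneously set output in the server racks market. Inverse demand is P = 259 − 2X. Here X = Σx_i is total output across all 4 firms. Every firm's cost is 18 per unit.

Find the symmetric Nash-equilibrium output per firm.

24.1

A representative firm's profit is π_i = x_i(259 − 2X) − 18x_i, with X = x_i + Σ_{j≠i} x_j.
First-order condition: 241 − 4x_i − 2Σ_{j≠i} x_j = 0.
Imposing symmetry (x_j = x for all j) turns Σ_{j≠i} x_j into 3x, so 241 = 10x and x = 24.1.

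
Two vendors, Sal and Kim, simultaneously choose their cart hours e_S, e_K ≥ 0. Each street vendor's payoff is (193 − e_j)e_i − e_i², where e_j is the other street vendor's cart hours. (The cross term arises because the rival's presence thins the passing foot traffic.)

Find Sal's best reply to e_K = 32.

80.5

Sal's payoff is (193 − e_K)e_S − e_S².
∂π/∂e_S = 193 − e_K − 2e_S = 0, so e_S = 96.5 − 0.5e_K.
At e_K = 32: e_S = 96.5 − 0.5·32 = 80.5.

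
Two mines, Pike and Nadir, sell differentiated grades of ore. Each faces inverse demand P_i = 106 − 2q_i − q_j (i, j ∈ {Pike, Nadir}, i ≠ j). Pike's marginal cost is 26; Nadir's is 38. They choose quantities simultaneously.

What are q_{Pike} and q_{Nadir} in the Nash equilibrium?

Mine Pike's profit: π = q_{Pike}(106 − 2q_{Pike} − q_{Nadir}) − 26q_{Pike}.
∂π/∂q_{Pike} = 80 − 4q_{Pike} − q_{Nadir} = 0 ⇒ q_{Pike} = 20 − 0.25q_{Nadir}.
Similarly q_{Nadir} = 17 − 0.25q_{Pike}.
Plugging q_{Nadir} into Pike's best response: q_{Pike} = 20 − 0.25(17 − 0.25q_{Pike}) ⇒ 0.9375q_{Pike} = 15.75, so q_{Pike} = 16.8.
Then q_{Nadir} = 17 − 0.25·16.8 = 12.8.

16.8, 12.8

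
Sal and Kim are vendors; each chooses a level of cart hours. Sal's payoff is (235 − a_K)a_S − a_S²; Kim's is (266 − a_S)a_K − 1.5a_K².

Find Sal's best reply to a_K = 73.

Expanding Sal's payoff: 235a_S − a_Ka_S − a_S².
∂π/∂a_S = 235 − a_K − 2a_S = 0, so a_S = 117.5 − 0.5a_K.
At a_K = 73: a_S = 117.5 − 0.5·73 = 81.

81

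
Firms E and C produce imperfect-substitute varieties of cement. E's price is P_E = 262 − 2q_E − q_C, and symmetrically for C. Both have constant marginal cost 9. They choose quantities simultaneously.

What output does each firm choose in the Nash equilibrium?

Firm E's profit: π = q_E(262 − 2q_E − q_C) − 9q_E.
∂π/∂q_E = 253 − 4q_E − q_C = 0 ⇒ q_E = 63.25 − 0.25q_C.
By symmetry q_C = q_E; substituting into the reaction function, 1.25q_E = 63.25 and q_E = 50.6.

50.6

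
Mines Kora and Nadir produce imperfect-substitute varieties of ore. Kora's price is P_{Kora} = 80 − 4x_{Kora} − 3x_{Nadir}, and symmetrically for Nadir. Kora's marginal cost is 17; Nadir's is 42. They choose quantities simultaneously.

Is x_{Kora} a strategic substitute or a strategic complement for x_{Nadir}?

Mine Kora's profit: π = x_{Kora}(80 − 4x_{Kora} − 3x_{Nadir}) − 17x_{Kora}.
∂π/∂x_{Kora} = 63 − 8x_{Kora} − 3x_{Nadir} = 0 ⇒ x_{Kora} = 7.875 − 0.375x_{Nadir}.
The best-response slope dx_{Kora}/dx_{Nadir} = −0.375 < 0: the reaction function is downward-sloping, so the choices are strategic substitutes.

strategic substitutes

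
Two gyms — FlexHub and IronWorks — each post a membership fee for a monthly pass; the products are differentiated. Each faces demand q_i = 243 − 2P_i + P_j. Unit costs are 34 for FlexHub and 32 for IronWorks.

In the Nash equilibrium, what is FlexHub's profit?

FlexHub's profit: π = (P_{FlexHub} − 34)(243 − 2P_{FlexHub} + P_{IronWorks}).
∂π/∂P_{FlexHub} = 311 − 4P_{FlexHub} + P_{IronWorks} = 0 ⇒ P_{FlexHub} = 77.75 + 0.25P_{IronWorks}.
Similarly P_{IronWorks} = 76.75 + 0.25P_{FlexHub}.
Substituting the second reaction function into the first: P_{FlexHub} = 77.75 + 0.25(76.75 + 0.25P_{FlexHub}), which gives 0.9375P_{FlexHub} = 96.9375 ⇒ P_{FlexHub} = 103.4.
Then P_{IronWorks} = 76.75 + 0.25·103.4 = 102.6.
q_{FlexHub} = 243 − 2·103.4 + 102.6 = 138.8.
Profit = (103.4 − 34)·138.8 = 9632.72.

9632.72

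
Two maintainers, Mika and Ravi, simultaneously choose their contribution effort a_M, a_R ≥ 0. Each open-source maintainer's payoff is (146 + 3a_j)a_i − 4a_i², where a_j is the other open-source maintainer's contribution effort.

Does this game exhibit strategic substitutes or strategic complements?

strategic complements

Mika's payoff is (146 + 3a_R)a_M − 4a_M².
∂π/∂a_M = 146 + 3a_R − 8a_M = 0, so a_M = 18.25 + 0.375a_R.
The best-response slope da_M/da_R = 0.375 > 0: the reaction function is upward-sloping, so the choices are strategic complements.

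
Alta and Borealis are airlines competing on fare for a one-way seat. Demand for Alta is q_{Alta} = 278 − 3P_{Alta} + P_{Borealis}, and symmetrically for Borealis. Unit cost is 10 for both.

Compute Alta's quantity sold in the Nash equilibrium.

154.8

Alta's profit: π = (P_{Alta} − 10)(278 − 3P_{Alta} + P_{Borealis}).
∂π/∂P_{Alta} = 308 − 6P_{Alta} + P_{Borealis} = 0 ⇒ P_{Alta} = 154/3 + (1/6)P_{Borealis}.
Setting P_{Alta} = P_{Borealis} in the reaction function: P_{Alta} = 154/3 + (1/6)P_{Alta}, so P_{Alta} = (154/3) / (5/6) = 61.6.
q_{Alta} = 278 − 3·61.6 + 61.6 = 154.8.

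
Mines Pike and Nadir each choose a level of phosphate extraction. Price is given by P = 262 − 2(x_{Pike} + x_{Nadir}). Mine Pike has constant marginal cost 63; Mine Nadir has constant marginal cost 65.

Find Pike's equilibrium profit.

Mine Pike's profit: π = x_{Pike}(262 − 2(x_{Pike} + x_{Nadir})) − 63x_{Pike}.
∂π/∂x_{Pike} = 199 − 4x_{Pike} − 2x_{Nadir} = 0, so x_{Pike} = 49.75 − 0.5x_{Nadir}.
By the same steps for Nadir: x_{Nadir} = 49.25 − 0.5x_{Pike}.
Substituting the second reaction function into the first: x_{Pike} = 49.75 − 0.5(49.25 − 0.5x_{Pike}), which gives 0.75x_{Pike} = 25.125 ⇒ x_{Pike} = 33.5.
Then x_{Nadir} = 49.25 − 0.5·33.5 = 32.5.
Price P = 262 − 2·66 = 130.
Pike's profit: (130 − 63)·33.5 = 2244.5.

2244.5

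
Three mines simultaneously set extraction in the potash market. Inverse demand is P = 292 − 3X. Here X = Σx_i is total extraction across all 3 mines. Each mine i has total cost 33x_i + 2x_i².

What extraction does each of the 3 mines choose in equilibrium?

16.1875

A representative mine's profit is π_i = x_i(292 − 3X) − 33x_i − 2x_i², with X = x_i + Σ_{j≠i} x_j.
First-order condition: 259 − 10x_i − 3Σ_{j≠i} x_j = 0.
In a symmetric equilibrium every mine chooses the same x, so Σ_{j≠i} x_j = 2x. The condition becomes 259 − 16x = 0, giving x = 259/16 = 16.1875.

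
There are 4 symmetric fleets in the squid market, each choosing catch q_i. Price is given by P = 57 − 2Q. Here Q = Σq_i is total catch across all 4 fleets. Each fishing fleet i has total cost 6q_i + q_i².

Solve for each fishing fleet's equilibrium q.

4.25

A representative fishing fleet's profit is π_i = q_i(57 − 2Q) − 6q_i − q_i², with Q = q_i + Σ_{j≠i} q_j.
First-order condition: 51 − 6q_i − 2Σ_{j≠i} q_j = 0.
With identical fishing fleets, set every q_j = q: then 51 − 6q − 6q = 0, i.e. q = 51/12 = 4.25.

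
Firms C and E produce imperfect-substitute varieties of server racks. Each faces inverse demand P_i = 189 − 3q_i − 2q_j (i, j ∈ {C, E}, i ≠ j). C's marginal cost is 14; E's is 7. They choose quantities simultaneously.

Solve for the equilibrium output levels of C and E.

21.4375, 23.1875

Firm C's profit: π = q_C(189 − 3q_C − 2q_E) − 14q_C.
∂π/∂q_C = 175 − 6q_C − 2q_E = 0 ⇒ q_C = 175/6 − (1/3)q_E.
Similarly q_E = 91/3 − (1/3)q_C.
Plugging q_E into C's best response: q_C = 175/6 − (1/3)(91/3 − (1/3)q_C) ⇒ (8/9)q_C = 343/18, so q_C = 21.4375.
Then q_E = 91/3 − (1/3)·21.4375 = 23.1875.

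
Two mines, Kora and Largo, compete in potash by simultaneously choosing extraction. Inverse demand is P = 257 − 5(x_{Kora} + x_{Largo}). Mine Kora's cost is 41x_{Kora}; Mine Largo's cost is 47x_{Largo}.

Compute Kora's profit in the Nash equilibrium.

1095.2

Mine Kora's profit: π = x_{Kora}(257 − 5(x_{Kora} + x_{Largo})) − 41x_{Kora}.
∂π/∂x_{Kora} = 216 − 10x_{Kora} − 5x_{Largo} = 0, so x_{Kora} = 21.6 − 0.5x_{Largo}.
By the same steps for Largo: x_{Largo} = 21 − 0.5x_{Kora}.
Plugging x_{Largo} into Kora's best response: x_{Kora} = 21.6 − 0.5(21 − 0.5x_{Kora}) ⇒ 0.75x_{Kora} = 11.1, so x_{Kora} = 14.8.
Then x_{Largo} = 21 − 0.5·14.8 = 13.6.
Price P = 257 − 5·28.4 = 115.
Kora's profit: (115 − 41)·14.8 = 1095.2.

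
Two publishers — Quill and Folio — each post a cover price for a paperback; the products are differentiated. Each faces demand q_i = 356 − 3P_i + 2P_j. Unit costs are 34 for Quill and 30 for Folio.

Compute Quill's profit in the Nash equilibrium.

19080.1875

Quill's profit: π = (P_{Quill} − 34)(356 − 3P_{Quill} + 2P_{Folio}).
∂π/∂P_{Quill} = 458 − 6P_{Quill} + 2P_{Folio} = 0 ⇒ P_{Quill} = 229/3 + (1/3)P_{Folio}.
Similarly P_{Folio} = 223/3 + (1/3)P_{Quill}.
Plugging P_{Folio} into Quill's best response: P_{Quill} = 229/3 + (1/3)(223/3 + (1/3)P_{Quill}) ⇒ (8/9)P_{Quill} = 910/9, so P_{Quill} = 113.75.
Then P_{Folio} = 223/3 + (1/3)·113.75 = 112.25.
q_{Quill} = 356 − 3·113.75 + 2·112.25 = 239.25.
Profit = (113.75 − 34)·239.25 = 19080.1875.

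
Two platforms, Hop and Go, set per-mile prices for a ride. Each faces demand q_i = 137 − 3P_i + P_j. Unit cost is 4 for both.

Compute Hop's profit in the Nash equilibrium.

1996.92

Hop's profit: π = (P_{Hop} − 4)(137 − 3P_{Hop} + P_{Go}).
∂π/∂P_{Hop} = 149 − 6P_{Hop} + P_{Go} = 0 ⇒ P_{Hop} = 149/6 + (1/6)P_{Go}.
The game is symmetric, so in equilibrium P_{Go} = P_{Hop}: the reaction function gives (5/6)P_{Hop} = 149/6, hence P_{Hop} = 29.8.
q_{Hop} = 137 − 3·29.8 + 29.8 = 77.4.
Profit = (29.8 − 4)·77.4 = 1996.92.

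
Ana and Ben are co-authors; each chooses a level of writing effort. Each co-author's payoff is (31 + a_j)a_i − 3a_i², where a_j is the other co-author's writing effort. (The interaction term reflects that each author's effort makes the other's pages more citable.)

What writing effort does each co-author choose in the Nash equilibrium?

Ana's payoff is (31 + a_B)a_A − 3a_A².
∂π/∂a_A = 31 + a_B − 6a_A = 0, so a_A = 31/6 + (1/6)a_B.
The game is symmetric, so in equilibrium a_B = a_A: the reaction function gives (5/6)a_A = 31/6, hence a_A = 6.2.

6.2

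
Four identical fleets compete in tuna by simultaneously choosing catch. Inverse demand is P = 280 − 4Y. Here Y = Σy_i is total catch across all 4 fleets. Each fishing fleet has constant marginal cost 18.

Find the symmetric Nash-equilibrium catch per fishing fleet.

13.1

A representative fishing fleet's profit is π_i = y_i(280 − 4Y) − 18y_i, with Y = y_i + Σ_{j≠i} y_j.
First-order condition: 262 − 8y_i − 4Σ_{j≠i} y_j = 0.
With identical fishing fleets, set every y_j = y: then 262 − 8y − 12y = 0, i.e. y = 262/20 = 13.1.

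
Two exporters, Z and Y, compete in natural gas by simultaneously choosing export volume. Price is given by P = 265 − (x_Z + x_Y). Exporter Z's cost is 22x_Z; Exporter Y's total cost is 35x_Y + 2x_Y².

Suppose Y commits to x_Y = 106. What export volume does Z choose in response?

68.5

Exporter Z's profit: π = x_Z(265 − (x_Z + x_Y)) − 22x_Z.
∂π/∂x_Z = 243 − 2x_Z − x_Y = 0, so x_Z = 121.5 − 0.5x_Y.
At x_Y = 106: x_Z = 121.5 − 0.5·106 = 68.5.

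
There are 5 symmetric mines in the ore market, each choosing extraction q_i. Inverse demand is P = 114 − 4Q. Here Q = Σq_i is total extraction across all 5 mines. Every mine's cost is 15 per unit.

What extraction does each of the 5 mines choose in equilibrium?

A representative mine's profit is π_i = q_i(114 − 4Q) − 15q_i, with Q = q_i + Σ_{j≠i} q_j.
First-order condition: 99 − 8q_i − 4Σ_{j≠i} q_j = 0.
With identical mines, set every q_j = q: then 99 − 8q − 16q = 0, i.e. q = 99/24 = 4.125.

4.125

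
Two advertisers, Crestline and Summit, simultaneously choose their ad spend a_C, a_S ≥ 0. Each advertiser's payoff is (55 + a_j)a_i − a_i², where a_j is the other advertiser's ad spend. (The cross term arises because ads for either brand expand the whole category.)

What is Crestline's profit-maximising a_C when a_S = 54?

Crestline's payoff is (55 + a_S)a_C − a_C².
∂π/∂a_C = 55 + a_S − 2a_C = 0, so a_C = 27.5 + 0.5a_S.
At a_S = 54: a_C = 27.5 + 0.5·54 = 54.5.

54.5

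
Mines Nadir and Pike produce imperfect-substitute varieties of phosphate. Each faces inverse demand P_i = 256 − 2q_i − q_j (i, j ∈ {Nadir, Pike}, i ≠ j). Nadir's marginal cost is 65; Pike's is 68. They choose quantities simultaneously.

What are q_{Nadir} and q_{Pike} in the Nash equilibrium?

38.4, 37.4

Mine Nadir's profit: π = q_{Nadir}(256 − 2q_{Nadir} − q_{Pike}) − 65q_{Nadir}.
∂π/∂q_{Nadir} = 191 − 4q_{Nadir} − q_{Pike} = 0 ⇒ q_{Nadir} = 47.75 − 0.25q_{Pike}.
Similarly q_{Pike} = 47 − 0.25q_{Nadir}.
Plugging q_{Pike} into Nadir's best response: q_{Nadir} = 47.75 − 0.25(47 − 0.25q_{Nadir}) ⇒ 0.9375q_{Nadir} = 36, so q_{Nadir} = 38.4.
Then q_{Pike} = 47 − 0.25·38.4 = 37.4.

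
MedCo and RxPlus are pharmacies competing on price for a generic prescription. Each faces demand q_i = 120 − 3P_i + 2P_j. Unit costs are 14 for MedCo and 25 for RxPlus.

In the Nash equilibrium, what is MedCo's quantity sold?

85.6875

MedCo's profit: π = (P_{MedCo} − 14)(120 − 3P_{MedCo} + 2P_{RxPlus}).
∂π/∂P_{MedCo} = 162 − 6P_{MedCo} + 2P_{RxPlus} = 0 ⇒ P_{MedCo} = 27 + (1/3)P_{RxPlus}.
Similarly P_{RxPlus} = 32.5 + (1/3)P_{MedCo}.
Substituting the second reaction function into the first: P_{MedCo} = 27 + (1/3)(32.5 + (1/3)P_{MedCo}), which gives (8/9)P_{MedCo} = 227/6 ⇒ P_{MedCo} = 42.5625.
Then P_{RxPlus} = 32.5 + (1/3)·42.5625 = 46.6875.
q_{MedCo} = 120 − 3·42.5625 + 2·46.6875 = 85.6875.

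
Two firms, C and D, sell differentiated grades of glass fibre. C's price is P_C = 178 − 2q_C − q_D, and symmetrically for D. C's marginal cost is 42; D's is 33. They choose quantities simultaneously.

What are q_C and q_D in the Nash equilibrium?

Firm C's profit: π = q_C(178 − 2q_C − q_D) − 42q_C.
∂π/∂q_C = 136 − 4q_C − q_D = 0 ⇒ q_C = 34 − 0.25q_D.
Similarly q_D = 36.25 − 0.25q_C.
Plugging q_D into C's best response: q_C = 34 − 0.25(36.25 − 0.25q_C) ⇒ 0.9375q_C = 24.9375, so q_C = 26.6.
Then q_D = 36.25 − 0.25·26.6 = 29.6.

26.6, 29.6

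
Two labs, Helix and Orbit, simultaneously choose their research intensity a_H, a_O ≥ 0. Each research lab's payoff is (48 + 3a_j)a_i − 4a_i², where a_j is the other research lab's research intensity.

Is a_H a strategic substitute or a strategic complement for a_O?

Helix's payoff is (48 + 3a_O)a_H − 4a_H².
∂π/∂a_H = 48 + 3a_O − 8a_H = 0, so a_H = 6 + 0.375a_O.
The best-response slope da_H/da_O = 0.375 > 0: the reaction function is upward-sloping, so the choices are strategic complements.

strategic complements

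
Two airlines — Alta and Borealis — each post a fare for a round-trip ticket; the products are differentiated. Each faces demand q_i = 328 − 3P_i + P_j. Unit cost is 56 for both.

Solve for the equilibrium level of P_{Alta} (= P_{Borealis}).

99.2

Alta's profit: π = (P_{Alta} − 56)(328 − 3P_{Alta} + P_{Borealis}).
∂π/∂P_{Alta} = 496 − 6P_{Alta} + P_{Borealis} = 0 ⇒ P_{Alta} = 248/3 + (1/6)P_{Borealis}.
The game is symmetric, so in equilibrium P_{Borealis} = P_{Alta}: the reaction function gives (5/6)P_{Alta} = 248/3, hence P_{Alta} = 99.2.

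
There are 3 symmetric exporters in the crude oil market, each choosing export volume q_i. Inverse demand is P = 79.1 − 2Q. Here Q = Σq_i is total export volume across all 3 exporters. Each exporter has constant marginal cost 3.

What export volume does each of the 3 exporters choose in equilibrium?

9.5125

A representative exporter's profit is π_i = q_i(79.1 − 2Q) − 3q_i, with Q = q_i + Σ_{j≠i} q_j.
First-order condition: 76.1 − 4q_i − 2Σ_{j≠i} q_j = 0.
In a symmetric equilibrium every exporter chooses the same q, so Σ_{j≠i} q_j = 2q. The condition becomes 76.1 − 8q = 0, giving q = 76.1/8 = 9.5125.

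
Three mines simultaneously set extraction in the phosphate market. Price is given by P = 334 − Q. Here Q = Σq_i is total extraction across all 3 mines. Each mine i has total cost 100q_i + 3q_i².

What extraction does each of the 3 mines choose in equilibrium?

23.4

A representative mine's profit is π_i = q_i(334 − Q) − 100q_i − 3q_i², with Q = q_i + Σ_{j≠i} q_j.
First-order condition: 234 − 8q_i − Σ_{j≠i} q_j = 0.
With identical mines, set every q_j = q: then 234 − 8q − 2q = 0, i.e. q = 234/10 = 23.4.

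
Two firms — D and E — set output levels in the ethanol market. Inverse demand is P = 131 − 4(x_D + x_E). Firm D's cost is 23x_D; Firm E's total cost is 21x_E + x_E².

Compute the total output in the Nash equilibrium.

Firm D's profit: π = x_D(131 − 4(x_D + x_E)) − 23x_D.
∂π/∂x_D = 108 − 8x_D − 4x_E = 0, so x_D = 13.5 − 0.5x_E.
For E: ∂π/∂x_E = 110 − 10x_E − 4x_D = 0 ⇒ x_E = 11 − 0.4x_D.
Plugging x_E into D's best response: x_D = 13.5 − 0.5(11 − 0.4x_D) ⇒ 0.8x_D = 8, so x_D = 10.
Then x_E = 11 − 0.4·10 = 7.
Total output: 10 + 7 = 17.

17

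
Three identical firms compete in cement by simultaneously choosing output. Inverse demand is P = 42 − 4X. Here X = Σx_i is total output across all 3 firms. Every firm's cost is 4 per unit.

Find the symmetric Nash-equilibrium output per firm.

A representative firm's profit is π_i = x_i(42 − 4X) − 4x_i, with X = x_i + Σ_{j≠i} x_j.
First-order condition: 38 − 8x_i − 4Σ_{j≠i} x_j = 0.
In a symmetric equilibrium every firm chooses the same x, so Σ_{j≠i} x_j = 2x. The condition becomes 38 − 16x = 0, giving x = 38/16 = 2.375.

2.375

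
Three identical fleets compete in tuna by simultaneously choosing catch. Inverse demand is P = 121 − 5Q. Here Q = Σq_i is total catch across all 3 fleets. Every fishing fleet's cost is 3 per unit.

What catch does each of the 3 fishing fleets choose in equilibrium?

A representative fishing fleet's profit is π_i = q_i(121 − 5Q) − 3q_i, with Q = q_i + Σ_{j≠i} q_j.
First-order condition: 118 − 10q_i − 5Σ_{j≠i} q_j = 0.
Imposing symmetry (q_j = q for all j) turns Σ_{j≠i} q_j into 2q, so 118 = 20q and q = 5.9.

5.9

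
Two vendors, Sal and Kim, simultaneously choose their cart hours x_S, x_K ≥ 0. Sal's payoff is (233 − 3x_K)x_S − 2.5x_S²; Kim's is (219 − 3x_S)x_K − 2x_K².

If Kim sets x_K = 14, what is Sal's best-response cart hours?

Expanding Sal's payoff: 233x_S − 3x_Kx_S − 2.5x_S².
∂π/∂x_S = 233 − 3x_K − 5x_S = 0, so x_S = 46.6 − 0.6x_K.
At x_K = 14: x_S = 46.6 − 0.6·14 = 38.2.

38.2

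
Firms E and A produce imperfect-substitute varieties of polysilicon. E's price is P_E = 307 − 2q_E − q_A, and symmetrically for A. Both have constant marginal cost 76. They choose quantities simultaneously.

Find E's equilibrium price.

Firm E's profit: π = q_E(307 − 2q_E − q_A) − 76q_E.
∂π/∂q_E = 231 − 4q_E − q_A = 0 ⇒ q_E = 57.75 − 0.25q_A.
By symmetry q_A = q_E; substituting into the reaction function, 1.25q_E = 57.75 and q_E = 46.2.
P_E = 307 − 2·46.2 − 46.2 = 168.4.

168.4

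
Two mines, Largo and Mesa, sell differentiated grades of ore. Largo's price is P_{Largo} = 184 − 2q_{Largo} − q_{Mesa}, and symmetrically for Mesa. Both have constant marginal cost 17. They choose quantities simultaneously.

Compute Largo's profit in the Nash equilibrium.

2231.12

Mine Largo's profit: π = q_{Largo}(184 − 2q_{Largo} − q_{Mesa}) − 17q_{Largo}.
∂π/∂q_{Largo} = 167 − 4q_{Largo} − q_{Mesa} = 0 ⇒ q_{Largo} = 41.75 − 0.25q_{Mesa}.
Setting q_{Largo} = q_{Mesa} in the reaction function: q_{Largo} = 41.75 − 0.25q_{Largo}, so q_{Largo} = 41.75 / 1.25 = 33.4.
P_{Largo} = 184 − 2·33.4 − 33.4 = 83.8.
Profit = (83.8 − 17)·33.4 = 2231.12.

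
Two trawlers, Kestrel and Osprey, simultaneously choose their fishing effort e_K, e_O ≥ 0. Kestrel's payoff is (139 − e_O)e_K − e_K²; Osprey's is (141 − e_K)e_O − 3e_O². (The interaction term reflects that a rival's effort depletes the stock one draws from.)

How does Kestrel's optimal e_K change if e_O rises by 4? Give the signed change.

-2

Expanding Kestrel's payoff: 139e_K − e_Oe_K − e_K².
∂π/∂e_K = 139 − e_O − 2e_K = 0, so e_K = 69.5 − 0.5e_O.
The reaction-function slope is −0.5, so a 4-unit rise in e_O moves e_K by −0.5 × 4 = −2. Kestrel's best response falls — the actions are strategic substitutes.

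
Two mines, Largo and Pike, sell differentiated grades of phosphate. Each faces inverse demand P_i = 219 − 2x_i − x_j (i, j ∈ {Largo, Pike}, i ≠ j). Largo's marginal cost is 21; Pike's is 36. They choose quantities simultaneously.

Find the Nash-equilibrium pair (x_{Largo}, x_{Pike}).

40.6, 35.6

Mine Largo's profit: π = x_{Largo}(219 − 2x_{Largo} − x_{Pike}) − 21x_{Largo}.
∂π/∂x_{Largo} = 198 − 4x_{Largo} − x_{Pike} = 0 ⇒ x_{Largo} = 49.5 − 0.25x_{Pike}.
Similarly x_{Pike} = 45.75 − 0.25x_{Largo}.
Substituting the second reaction function into the first: x_{Largo} = 49.5 − 0.25(45.75 − 0.25x_{Largo}), which gives 0.9375x_{Largo} = 38.0625 ⇒ x_{Largo} = 40.6.
Then x_{Pike} = 45.75 − 0.25·40.6 = 35.6.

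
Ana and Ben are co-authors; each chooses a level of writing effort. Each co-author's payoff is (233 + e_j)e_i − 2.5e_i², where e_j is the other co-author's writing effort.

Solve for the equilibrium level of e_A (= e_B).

58.25

Ana's payoff is (233 + e_B)e_A − 2.5e_A².
∂π/∂e_A = 233 + e_B − 5e_A = 0, so e_A = 46.6 + 0.2e_B.
The game is symmetric, so in equilibrium e_B = e_A: the reaction function gives 0.8e_A = 46.6, hence e_A = 58.25.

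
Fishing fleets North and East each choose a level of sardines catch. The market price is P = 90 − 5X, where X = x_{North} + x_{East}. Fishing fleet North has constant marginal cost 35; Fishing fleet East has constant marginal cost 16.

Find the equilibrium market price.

Fishing fleet North's profit: π = x_{North}(90 − 5(x_{North} + x_{East})) − 35x_{North}.
∂π/∂x_{North} = 55 − 10x_{North} − 5x_{East} = 0, so x_{North} = 5.5 − 0.5x_{East}.
By the same steps for East: x_{East} = 7.4 − 0.5x_{North}.
Substituting the second reaction function into the first: x_{North} = 5.5 − 0.5(7.4 − 0.5x_{North}), which gives 0.75x_{North} = 1.8 ⇒ x_{North} = 2.4.
Then x_{East} = 7.4 − 0.5·2.4 = 6.2.
Equilibrium price: P = 90 − 5·8.6 = 47.

47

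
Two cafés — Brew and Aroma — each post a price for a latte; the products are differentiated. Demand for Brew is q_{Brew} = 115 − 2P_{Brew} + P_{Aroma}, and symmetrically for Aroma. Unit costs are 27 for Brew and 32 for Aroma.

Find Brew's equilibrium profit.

Brew's profit: π = (P_{Brew} − 27)(115 − 2P_{Brew} + P_{Aroma}).
∂π/∂P_{Brew} = 169 − 4P_{Brew} + P_{Aroma} = 0 ⇒ P_{Brew} = 42.25 + 0.25P_{Aroma}.
Similarly P_{Aroma} = 44.75 + 0.25P_{Brew}.
Solving the two reaction functions simultaneously: (1 − (0.25)(0.25))P_{Brew} = 42.25 + 0.25·44.75, so 0.9375P_{Brew} = 53.4375 and P_{Brew} = 57.
Then P_{Aroma} = 44.75 + 0.25·57 = 59.
q_{Brew} = 115 − 2·57 + 59 = 60.
Profit = (57 − 27)·60 = 1800.

1800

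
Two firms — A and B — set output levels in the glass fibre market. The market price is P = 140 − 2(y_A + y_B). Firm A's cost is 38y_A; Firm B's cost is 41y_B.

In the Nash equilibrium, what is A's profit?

612.5

Firm A's profit: π = y_A(140 − 2(y_A + y_B)) − 38y_A.
∂π/∂y_A = 102 − 4y_A − 2y_B = 0, so y_A = 25.5 − 0.5y_B.
By the same steps for B: y_B = 24.75 − 0.5y_A.
Solving the two reaction functions simultaneously: (1 − (−0.5)(−0.5))y_A = 25.5 − 0.5·24.75, so 0.75y_A = 13.125 and y_A = 17.5.
Then y_B = 24.75 − 0.5·17.5 = 16.
Price P = 140 − 2·33.5 = 73.
A's profit: (73 − 38)·17.5 = 612.5.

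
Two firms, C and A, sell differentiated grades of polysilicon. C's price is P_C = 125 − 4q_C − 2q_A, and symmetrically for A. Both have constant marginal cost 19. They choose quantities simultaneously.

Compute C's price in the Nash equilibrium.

61.4

Firm C's profit: π = q_C(125 − 4q_C − 2q_A) − 19q_C.
∂π/∂q_C = 106 − 8q_C − 2q_A = 0 ⇒ q_C = 13.25 − 0.25q_A.
Setting q_C = q_A in the reaction function: q_C = 13.25 − 0.25q_C, so q_C = 13.25 / 1.25 = 10.6.
P_C = 125 − 4·10.6 − 2·10.6 = 61.4.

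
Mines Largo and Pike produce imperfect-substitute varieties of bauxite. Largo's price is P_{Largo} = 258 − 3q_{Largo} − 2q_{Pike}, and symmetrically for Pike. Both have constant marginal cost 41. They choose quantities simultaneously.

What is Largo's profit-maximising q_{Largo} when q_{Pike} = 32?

Mine Largo's profit: π = q_{Largo}(258 − 3q_{Largo} − 2q_{Pike}) − 41q_{Largo}.
∂π/∂q_{Largo} = 217 − 6q_{Largo} − 2q_{Pike} = 0 ⇒ q_{Largo} = 217/6 − (1/3)q_{Pike}.
At q_{Pike} = 32: q_{Largo} = 217/6 − (1/3)·32 = 25.5.

25.5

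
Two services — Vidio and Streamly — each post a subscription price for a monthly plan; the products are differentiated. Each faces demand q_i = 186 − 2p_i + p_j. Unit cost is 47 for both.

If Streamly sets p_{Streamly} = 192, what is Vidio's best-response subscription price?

Vidio's profit: π = (p_{Vidio} − 47)(186 − 2p_{Vidio} + p_{Streamly}).
∂π/∂p_{Vidio} = 280 − 4p_{Vidio} + p_{Streamly} = 0 ⇒ p_{Vidio} = 70 + 0.25p_{Streamly}.
At p_{Streamly} = 192: p_{Vidio} = 70 + 0.25·192 = 118.

118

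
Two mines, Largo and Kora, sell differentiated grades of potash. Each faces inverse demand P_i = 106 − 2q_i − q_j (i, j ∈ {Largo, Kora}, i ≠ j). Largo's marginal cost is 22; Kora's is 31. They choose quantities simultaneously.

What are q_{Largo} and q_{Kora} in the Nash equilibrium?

17.4, 14.4

Mine Largo's profit: π = q_{Largo}(106 − 2q_{Largo} − q_{Kora}) − 22q_{Largo}.
∂π/∂q_{Largo} = 84 − 4q_{Largo} − q_{Kora} = 0 ⇒ q_{Largo} = 21 − 0.25q_{Kora}.
Similarly q_{Kora} = 18.75 − 0.25q_{Largo}.
Substituting the second reaction function into the first: q_{Largo} = 21 − 0.25(18.75 − 0.25q_{Largo}), which gives 0.9375q_{Largo} = 16.3125 ⇒ q_{Largo} = 17.4.
Then q_{Kora} = 18.75 − 0.25·17.4 = 14.4.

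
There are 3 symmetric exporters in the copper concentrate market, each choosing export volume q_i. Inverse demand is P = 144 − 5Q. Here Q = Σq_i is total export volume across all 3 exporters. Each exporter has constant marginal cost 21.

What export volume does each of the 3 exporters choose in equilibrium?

6.15

A representative exporter's profit is π_i = q_i(144 − 5Q) − 21q_i, with Q = q_i + Σ_{j≠i} q_j.
First-order condition: 123 − 10q_i − 5Σ_{j≠i} q_j = 0.
With identical exporters, set every q_j = q: then 123 − 10q − 10q = 0, i.e. q = 123/20 = 6.15.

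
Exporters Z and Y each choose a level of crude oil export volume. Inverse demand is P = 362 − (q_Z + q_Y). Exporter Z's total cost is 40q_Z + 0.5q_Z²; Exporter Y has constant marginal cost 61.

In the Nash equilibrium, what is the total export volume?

Exporter Z's profit: π = q_Z(362 − (q_Z + q_Y)) − 40q_Z − 0.5q_Z².
∂π/∂q_Z = 322 − 3q_Z − q_Y = 0, so q_Z = 322/3 − (1/3)q_Y.
For Y: ∂π/∂q_Y = 301 − 2q_Y − q_Z = 0 ⇒ q_Y = 150.5 − 0.5q_Z.
Solving the two reaction functions simultaneously: (1 − (−1/3)(−0.5))q_Z = 322/3 − (1/3)·150.5, so (5/6)q_Z = 343/6 and q_Z = 68.6.
Then q_Y = 150.5 − 0.5·68.6 = 116.2.
Total export volume: 68.6 + 116.2 = 184.8.

184.8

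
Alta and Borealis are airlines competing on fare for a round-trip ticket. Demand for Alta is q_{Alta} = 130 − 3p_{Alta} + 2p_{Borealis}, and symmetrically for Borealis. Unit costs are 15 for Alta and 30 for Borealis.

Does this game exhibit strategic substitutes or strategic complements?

Alta's profit: π = (p_{Alta} − 15)(130 − 3p_{Alta} + 2p_{Borealis}).
∂π/∂p_{Alta} = 175 − 6p_{Alta} + 2p_{Borealis} = 0 ⇒ p_{Alta} = 175/6 + (1/3)p_{Borealis}.
The best-response slope dp_{Alta}/dp_{Borealis} = 1/3 > 0: the reaction function is upward-sloping, so the choices are strategic complements.

strategic complements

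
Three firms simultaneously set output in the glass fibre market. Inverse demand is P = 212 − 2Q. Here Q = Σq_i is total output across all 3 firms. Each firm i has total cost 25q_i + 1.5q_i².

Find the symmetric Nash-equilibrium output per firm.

17

A representative firm's profit is π_i = q_i(212 − 2Q) − 25q_i − 1.5q_i², with Q = q_i + Σ_{j≠i} q_j.
First-order condition: 187 − 7q_i − 2Σ_{j≠i} q_j = 0.
Imposing symmetry (q_j = q for all j) turns Σ_{j≠i} q_j into 2q, so 187 = 11q and q = 17.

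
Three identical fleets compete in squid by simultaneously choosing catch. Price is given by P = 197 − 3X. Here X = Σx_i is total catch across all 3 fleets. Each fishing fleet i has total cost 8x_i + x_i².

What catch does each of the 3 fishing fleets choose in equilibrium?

13.5

A representative fishing fleet's profit is π_i = x_i(197 − 3X) − 8x_i − x_i², with X = x_i + Σ_{j≠i} x_j.
First-order condition: 189 − 8x_i − 3Σ_{j≠i} x_j = 0.
In a symmetric equilibrium every fishing fleet chooses the same x, so Σ_{j≠i} x_j = 2x. The condition becomes 189 − 14x = 0, giving x = 189/14 = 13.5.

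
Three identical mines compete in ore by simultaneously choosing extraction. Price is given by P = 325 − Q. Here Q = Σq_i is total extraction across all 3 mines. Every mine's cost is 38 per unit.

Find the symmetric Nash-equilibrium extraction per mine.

71.75

A representative mine's profit is π_i = q_i(325 − Q) − 38q_i, with Q = q_i + Σ_{j≠i} q_j.
First-order condition: 287 − 2q_i − Σ_{j≠i} q_j = 0.
Imposing symmetry (q_j = q for all j) turns Σ_{j≠i} q_j into 2q, so 287 = 4q and q = 71.75.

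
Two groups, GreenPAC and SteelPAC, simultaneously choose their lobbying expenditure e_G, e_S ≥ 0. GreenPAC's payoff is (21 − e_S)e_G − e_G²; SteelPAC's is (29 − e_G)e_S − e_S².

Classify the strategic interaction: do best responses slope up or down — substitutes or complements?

Expanding GreenPAC's payoff: 21e_G − e_Se_G − e_G².
∂π/∂e_G = 21 − e_S − 2e_G = 0, so e_G = 10.5 − 0.5e_S.
The best-response slope de_G/de_S = −0.5 < 0: the reaction function is downward-sloping, so the choices are strategic substitutes.

strategic substitutes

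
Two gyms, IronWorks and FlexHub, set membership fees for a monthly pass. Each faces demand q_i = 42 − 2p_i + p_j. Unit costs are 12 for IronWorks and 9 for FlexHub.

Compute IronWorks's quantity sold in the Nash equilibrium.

IronWorks's profit: π = (p_{IronWorks} − 12)(42 − 2p_{IronWorks} + p_{FlexHub}).
∂π/∂p_{IronWorks} = 66 − 4p_{IronWorks} + p_{FlexHub} = 0 ⇒ p_{IronWorks} = 16.5 + 0.25p_{FlexHub}.
Similarly p_{FlexHub} = 15 + 0.25p_{IronWorks}.
Substituting the second reaction function into the first: p_{IronWorks} = 16.5 + 0.25(15 + 0.25p_{IronWorks}), which gives 0.9375p_{IronWorks} = 20.25 ⇒ p_{IronWorks} = 21.6.
Then p_{FlexHub} = 15 + 0.25·21.6 = 20.4.
q_{IronWorks} = 42 − 2·21.6 + 20.4 = 19.2.

19.2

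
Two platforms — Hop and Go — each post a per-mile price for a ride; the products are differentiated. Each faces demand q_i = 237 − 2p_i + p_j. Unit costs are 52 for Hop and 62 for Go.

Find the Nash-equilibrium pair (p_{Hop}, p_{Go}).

Hop's profit: π = (p_{Hop} − 52)(237 − 2p_{Hop} + p_{Go}).
∂π/∂p_{Hop} = 341 − 4p_{Hop} + p_{Go} = 0 ⇒ p_{Hop} = 85.25 + 0.25p_{Go}.
Similarly p_{Go} = 90.25 + 0.25p_{Hop}.
Substituting the second reaction function into the first: p_{Hop} = 85.25 + 0.25(90.25 + 0.25p_{Hop}), which gives 0.9375p_{Hop} = 107.8125 ⇒ p_{Hop} = 115.
Then p_{Go} = 90.25 + 0.25·115 = 119.

115, 119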